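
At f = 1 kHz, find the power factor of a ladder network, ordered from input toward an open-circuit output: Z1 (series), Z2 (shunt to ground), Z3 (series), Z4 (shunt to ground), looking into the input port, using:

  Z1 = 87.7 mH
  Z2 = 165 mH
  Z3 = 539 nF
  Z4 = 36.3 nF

Step 1 — Angular frequency: ω = 2π·f = 2π·1000 = 6283 rad/s.
Step 2 — Component impedances:
  Z1: Z = jωL = j·6283·0.0877 = 0 + j551 Ω
  Z2: Z = jωL = j·6283·0.165 = 0 + j1037 Ω
  Z3: Z = 1/(jωC) = -j/(ω·C) = 0 - j295.3 Ω
  Z4: Z = 1/(jωC) = -j/(ω·C) = 0 - j4384 Ω
Step 3 — Ladder network (open output): work backward from the far end, alternating series and parallel combinations. Z_in = 0 + j1883 Ω = 1883∠90.0° Ω.
Step 4 — Power factor: PF = cos(φ) = Re(Z)/|Z| = 0/1883 = 0.
Step 5 — Type: Im(Z) = 1883 ⇒ lagging (phase φ = 90.0°).

PF = 0 (lagging, φ = 90.0°)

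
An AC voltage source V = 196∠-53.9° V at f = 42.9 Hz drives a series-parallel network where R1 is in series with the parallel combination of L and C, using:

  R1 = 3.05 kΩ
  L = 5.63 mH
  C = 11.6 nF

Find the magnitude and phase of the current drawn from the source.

Step 1 — Angular frequency: ω = 2π·f = 2π·42.9 = 269.5 rad/s.
Step 2 — Component impedances:
  R1: Z = R = 3050 Ω
  L: Z = jωL = j·269.5·0.00563 = 0 + j1.518 Ω
  C: Z = 1/(jωC) = -j/(ω·C) = 0 - j3.198e+05 Ω
Step 3 — Parallel branch: L || C = 1/(1/L + 1/C) = 0 + j1.518 Ω.
Step 4 — Series with R1: Z_total = R1 + (L || C) = 3050 + j1.518 Ω = 3050∠0.0° Ω.
Step 5 — Source phasor: V = 196∠-53.9° V = 115.5 - j158.4 V.
Step 6 — Ohm's law: I = V / Z_total = (115.5 - j158.4) / (3050 + j1.518) = 0.03784 - j0.05194 A.
Step 7 — Convert to polar: |I| = 0.06426 A, ∠I = -53.9°.

I = 0.06426∠-53.9° A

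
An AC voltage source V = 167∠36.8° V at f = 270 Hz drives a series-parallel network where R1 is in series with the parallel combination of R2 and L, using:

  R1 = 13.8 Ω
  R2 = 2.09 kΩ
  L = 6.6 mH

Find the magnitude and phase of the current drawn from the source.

Step 1 — Angular frequency: ω = 2π·f = 2π·270 = 1696 rad/s.
Step 2 — Component impedances:
  R1: Z = R = 13.8 Ω
  R2: Z = R = 2090 Ω
  L: Z = jωL = j·1696·0.0066 = 0 + j11.2 Ω
Step 3 — Parallel branch: R2 || L = 1/(1/R2 + 1/L) = 0.05998 + j11.2 Ω.
Step 4 — Series with R1: Z_total = R1 + (R2 || L) = 13.86 + j11.2 Ω = 17.82∠38.9° Ω.
Step 5 — Source phasor: V = 167∠36.8° V = 133.7 + j100 V.
Step 6 — Ohm's law: I = V / Z_total = (133.7 + j100) / (13.86 + j11.2) = 9.366 - j0.3487 A.
Step 7 — Convert to polar: |I| = 9.373 A, ∠I = -2.1°.

I = 9.373∠-2.1° A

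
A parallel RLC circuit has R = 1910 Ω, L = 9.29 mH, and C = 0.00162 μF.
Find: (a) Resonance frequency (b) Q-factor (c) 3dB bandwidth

Step 1 — Resonance: ω₀ = 1/√(LC) = 1/√(0.00929·1.62e-09) = 2.578e+05 rad/s.
Step 2 — f₀ = ω₀/(2π) = 4.103e+04 Hz.
Step 3 — Parallel Q: Q = R/(ω₀L) = 1910/(2.578e+05·0.00929) = 0.7976.
Step 4 — Bandwidth: Δω = ω₀/Q = 3.232e+05 rad/s; BW = Δω/(2π) = 5.144e+04 Hz.

(a) f₀ = 4.103e+04 Hz  (b) Q = 0.7976  (c) BW = 5.144e+04 Hz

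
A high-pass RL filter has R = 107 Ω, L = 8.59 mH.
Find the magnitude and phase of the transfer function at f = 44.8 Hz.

Step 1 — Angular frequency: ω = 2π·44.8 = 281.5 rad/s.
Step 2 — Transfer function: H(jω) = jωL/(R + jωL).
Step 3 — Numerator jωL = j·2.418; denominator R + jωL = 107 + j2.418.
Step 4 — H = 0.0005104 + j0.02259.
Step 5 — Magnitude: |H| = 0.02259 (-32.9 dB); phase: φ = 88.7°.

|H| = 0.02259 (-32.9 dB), φ = 88.7°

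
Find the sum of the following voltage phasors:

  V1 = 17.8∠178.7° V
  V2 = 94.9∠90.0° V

Step 1 — Convert each phasor to rectangular form:
  V1 = 17.8·(cos(178.7°) + j·sin(178.7°)) = -17.8 + j0.4038 V
  V2 = 94.9·(cos(90.0°) + j·sin(90.0°)) = 0 + j94.9 V
Step 2 — Sum components: V_total = -17.8 + j95.3 V.
Step 3 — Convert to polar: |V_total| = 96.95 V, ∠V_total = 100.6°.

V_total = 96.95∠100.6° V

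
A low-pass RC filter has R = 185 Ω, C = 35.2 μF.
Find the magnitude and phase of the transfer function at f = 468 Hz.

Step 1 — Angular frequency: ω = 2π·468 = 2941 rad/s.
Step 2 — Transfer function: H(jω) = 1/(1 + jωRC).
Step 3 — Denominator: 1 + jωRC = 1 + j·2941·185·3.52e-05 = 1 + j19.15.
Step 4 — H = 0.00272 - j0.05208.
Step 5 — Magnitude: |H| = 0.05215 (-25.7 dB); phase: φ = -87.0°.

|H| = 0.05215 (-25.7 dB), φ = -87.0°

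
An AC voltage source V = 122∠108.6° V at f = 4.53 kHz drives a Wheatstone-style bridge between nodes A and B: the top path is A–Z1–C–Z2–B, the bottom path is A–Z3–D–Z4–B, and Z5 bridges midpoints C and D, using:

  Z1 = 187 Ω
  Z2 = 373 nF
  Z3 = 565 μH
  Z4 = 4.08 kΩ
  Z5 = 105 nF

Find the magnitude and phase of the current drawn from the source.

Step 1 — Angular frequency: ω = 2π·f = 2π·4530 = 2.846e+04 rad/s.
Step 2 — Component impedances:
  Z1: Z = R = 187 Ω
  Z2: Z = 1/(jωC) = -j/(ω·C) = 0 - j94.19 Ω
  Z3: Z = jωL = j·2.846e+04·0.000565 = 0 + j16.08 Ω
  Z4: Z = R = 4080 Ω
  Z5: Z = 1/(jωC) = -j/(ω·C) = 0 - j334.6 Ω
Step 3 — Bridge requires nodal analysis (the Z5 bridge couples midpoints C and D, so the two paths cannot be reduced to a simple series/parallel combination). Setting node B to ground and injecting 1 A at node A, the 3-node admittance system at A, C, D solves to V_A = Z_AB = 141.2 - j163.3 Ω = 215.9∠-49.2° Ω.
Step 4 — Source phasor: V = 122∠108.6° V = -38.91 + j115.6 V.
Step 5 — Ohm's law: I = V / Z_total = (-38.91 + j115.6) / (141.2 - j163.3) = -0.5231 + j0.2139 A.
Step 6 — Convert to polar: |I| = 0.5651 A, ∠I = 157.8°.

I = 0.5651∠157.8° A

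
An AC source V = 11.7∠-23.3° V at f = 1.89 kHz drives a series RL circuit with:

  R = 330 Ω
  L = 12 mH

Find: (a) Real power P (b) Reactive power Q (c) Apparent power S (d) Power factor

Step 1 — Angular frequency: ω = 2π·f = 2π·1890 = 1.188e+04 rad/s.
Step 2 — Component impedances:
  R: Z = R = 330 Ω
  L: Z = jωL = j·1.188e+04·0.012 = 0 + j142.5 Ω
Step 3 — Series combination: Z_total = R + L = 330 + j142.5 Ω = 359.5∠23.4° Ω.
Step 4 — Source phasor: V = 11.7∠-23.3° V = 10.75 - j4.628 V.
Step 5 — Current: I = V / Z = 0.02234 - j0.02367 A = 0.03255∠-46.7° A.
Step 6 — Complex power: S = V·I* = 0.3496 + j0.151 VA.
Step 7 — Real power: P = Re(S) = 0.3496 W.
Step 8 — Reactive power: Q = Im(S) = 0.151 VAR.
Step 9 — Apparent power: |S| = 0.3808 VA.
Step 10 — Power factor: PF = P/|S| = 0.9181 (lagging).

(a) P = 0.3496 W  (b) Q = 0.151 VAR  (c) S = 0.3808 VA  (d) PF = 0.9181 (lagging)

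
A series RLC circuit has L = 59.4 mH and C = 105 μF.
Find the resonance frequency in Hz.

Step 1 — Resonance condition Im(Z)=0 gives ω₀ = 1/√(LC).
Step 2 — ω₀ = 1/√(0.0594·0.000105) = 400.4 rad/s.
Step 3 — f₀ = ω₀/(2π) = 63.73 Hz.

f₀ = 63.73 Hz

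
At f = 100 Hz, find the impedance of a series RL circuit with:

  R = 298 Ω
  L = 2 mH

Step 1 — Angular frequency: ω = 2π·f = 2π·100 = 628.3 rad/s.
Step 2 — Component impedances:
  R: Z = R = 298 Ω
  L: Z = jωL = j·628.3·0.002 = 0 + j1.257 Ω
Step 3 — Series combination: Z_total = R + L = 298 + j1.257 Ω = 298∠0.2° Ω.

Z = 298 + j1.257 Ω = 298∠0.2° Ω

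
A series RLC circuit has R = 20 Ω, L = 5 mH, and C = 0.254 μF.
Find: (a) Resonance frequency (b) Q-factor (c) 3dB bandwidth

Step 1 — Resonance: ω₀ = 1/√(LC) = 1/√(0.005·2.54e-07) = 2.806e+04 rad/s.
Step 2 — f₀ = ω₀/(2π) = 4466 Hz.
Step 3 — Series Q: Q = ω₀L/R = 2.806e+04·0.005/20 = 7.015.
Step 4 — Bandwidth: Δω = ω₀/Q = 4000 rad/s; BW = Δω/(2π) = 636.6 Hz.

(a) f₀ = 4466 Hz  (b) Q = 7.015  (c) BW = 636.6 Hz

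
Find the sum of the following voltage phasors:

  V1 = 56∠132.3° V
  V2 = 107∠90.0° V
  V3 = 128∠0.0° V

Step 1 — Convert each phasor to rectangular form:
  V1 = 56·(cos(132.3°) + j·sin(132.3°)) = -37.69 + j41.42 V
  V2 = 107·(cos(90.0°) + j·sin(90.0°)) = 0 + j107 V
  V3 = 128·(cos(0.0°) + j·sin(0.0°)) = 128 V
Step 2 — Sum components: V_total = 90.31 + j148.4 V.
Step 3 — Convert to polar: |V_total| = 173.7 V, ∠V_total = 58.7°.

V_total = 173.7∠58.7° V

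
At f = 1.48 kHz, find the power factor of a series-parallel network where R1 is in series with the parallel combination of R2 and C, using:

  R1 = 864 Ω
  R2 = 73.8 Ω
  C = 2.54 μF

Step 1 — Angular frequency: ω = 2π·f = 2π·1480 = 9299 rad/s.
Step 2 — Component impedances:
  R1: Z = R = 864 Ω
  R2: Z = R = 73.8 Ω
  C: Z = 1/(jωC) = -j/(ω·C) = 0 - j42.34 Ω
Step 3 — Parallel branch: R2 || C = 1/(1/R2 + 1/C) = 18.27 - j31.85 Ω.
Step 4 — Series with R1: Z_total = R1 + (R2 || C) = 882.3 - j31.85 Ω = 882.8∠-2.1° Ω.
Step 5 — Power factor: PF = cos(φ) = Re(Z)/|Z| = 882.27/882.85 = 0.9993.
Step 6 — Type: Im(Z) = -31.85 ⇒ leading (phase φ = -2.1°).

PF = 0.9993 (leading, φ = -2.1°)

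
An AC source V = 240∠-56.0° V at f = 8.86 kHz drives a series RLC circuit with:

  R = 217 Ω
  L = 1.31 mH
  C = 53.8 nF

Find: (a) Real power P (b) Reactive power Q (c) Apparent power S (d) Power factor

Step 1 — Angular frequency: ω = 2π·f = 2π·8860 = 5.567e+04 rad/s.
Step 2 — Component impedances:
  R: Z = R = 217 Ω
  L: Z = jωL = j·5.567e+04·0.00131 = 0 + j72.93 Ω
  C: Z = 1/(jωC) = -j/(ω·C) = 0 - j333.9 Ω
Step 3 — Series combination: Z_total = R + L + C = 217 - j261 Ω = 339.4∠-50.3° Ω.
Step 4 — Source phasor: V = 240∠-56.0° V = 134.2 - j199 V.
Step 5 — Current: I = V / Z = 0.7036 - j0.07078 A = 0.7071∠-5.7° A.
Step 6 — Complex power: S = V·I* = 108.5 - j130.5 VA.
Step 7 — Real power: P = Re(S) = 108.5 W.
Step 8 — Reactive power: Q = Im(S) = -130.5 VAR.
Step 9 — Apparent power: |S| = 169.7 VA.
Step 10 — Power factor: PF = P/|S| = 0.6394 (leading).

(a) P = 108.5 W  (b) Q = -130.5 VAR  (c) S = 169.7 VA  (d) PF = 0.6394 (leading)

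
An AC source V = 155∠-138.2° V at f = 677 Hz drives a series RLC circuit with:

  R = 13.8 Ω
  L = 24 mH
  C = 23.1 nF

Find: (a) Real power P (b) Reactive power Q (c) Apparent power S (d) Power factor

Step 1 — Angular frequency: ω = 2π·f = 2π·677 = 4254 rad/s.
Step 2 — Component impedances:
  R: Z = R = 13.8 Ω
  L: Z = jωL = j·4254·0.024 = 0 + j102.1 Ω
  C: Z = 1/(jωC) = -j/(ω·C) = 0 - j1.018e+04 Ω
Step 3 — Series combination: Z_total = R + L + C = 13.8 - j1.007e+04 Ω = 1.007e+04∠-89.9° Ω.
Step 4 — Source phasor: V = 155∠-138.2° V = -115.5 - j103.3 V.
Step 5 — Current: I = V / Z = 0.01024 - j0.01148 A = 0.01538∠-48.3° A.
Step 6 — Complex power: S = V·I* = 0.003266 - j2.385 VA.
Step 7 — Real power: P = Re(S) = 0.003266 W.
Step 8 — Reactive power: Q = Im(S) = -2.385 VAR.
Step 9 — Apparent power: |S| = 2.385 VA.
Step 10 — Power factor: PF = P/|S| = 0.00137 (leading).

(a) P = 0.003266 W  (b) Q = -2.385 VAR  (c) S = 2.385 VA  (d) PF = 0.00137 (leading)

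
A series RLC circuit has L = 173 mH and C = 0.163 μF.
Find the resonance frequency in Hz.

Step 1 — Resonance condition Im(Z)=0 gives ω₀ = 1/√(LC).
Step 2 — ω₀ = 1/√(0.173·1.63e-07) = 5955 rad/s.
Step 3 — f₀ = ω₀/(2π) = 947.8 Hz.

f₀ = 947.8 Hz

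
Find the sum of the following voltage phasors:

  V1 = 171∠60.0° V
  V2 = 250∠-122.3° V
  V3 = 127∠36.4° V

Step 1 — Convert each phasor to rectangular form:
  V1 = 171·(cos(60.0°) + j·sin(60.0°)) = 85.5 + j148.1 V
  V2 = 250·(cos(-122.3°) + j·sin(-122.3°)) = -133.6 - j211.3 V
  V3 = 127·(cos(36.4°) + j·sin(36.4°)) = 102.2 + j75.36 V
Step 2 — Sum components: V_total = 54.13 + j12.14 V.
Step 3 — Convert to polar: |V_total| = 55.48 V, ∠V_total = 12.6°.

V_total = 55.48∠12.6° V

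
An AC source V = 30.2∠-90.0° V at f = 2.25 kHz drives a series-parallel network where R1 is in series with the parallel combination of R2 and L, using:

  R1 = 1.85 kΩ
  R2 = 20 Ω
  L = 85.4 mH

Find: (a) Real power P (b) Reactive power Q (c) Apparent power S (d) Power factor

Step 1 — Angular frequency: ω = 2π·f = 2π·2250 = 1.414e+04 rad/s.
Step 2 — Component impedances:
  R1: Z = R = 1850 Ω
  R2: Z = R = 20 Ω
  L: Z = jωL = j·1.414e+04·0.0854 = 0 + j1207 Ω
Step 3 — Parallel branch: R2 || L = 1/(1/R2 + 1/L) = 19.99 + j0.3312 Ω.
Step 4 — Series with R1: Z_total = R1 + (R2 || L) = 1870 + j0.3312 Ω = 1870∠0.0° Ω.
Step 5 — Source phasor: V = 30.2∠-90.0° V = 0 - j30.2 V.
Step 6 — Current: I = V / Z = -2.861e-06 - j0.01615 A = 0.01615∠-90.0° A.
Step 7 — Complex power: S = V·I* = 0.4877 + j8.639e-05 VA.
Step 8 — Real power: P = Re(S) = 0.4877 W.
Step 9 — Reactive power: Q = Im(S) = 8.639e-05 VAR.
Step 10 — Apparent power: |S| = 0.4877 VA.
Step 11 — Power factor: PF = P/|S| = 1 (lagging).

(a) P = 0.4877 W  (b) Q = 8.639e-05 VAR  (c) S = 0.4877 VA  (d) PF = 1 (lagging)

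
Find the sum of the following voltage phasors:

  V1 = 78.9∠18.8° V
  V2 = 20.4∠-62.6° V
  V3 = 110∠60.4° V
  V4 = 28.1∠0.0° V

Step 1 — Convert each phasor to rectangular form:
  V1 = 78.9·(cos(18.8°) + j·sin(18.8°)) = 74.69 + j25.43 V
  V2 = 20.4·(cos(-62.6°) + j·sin(-62.6°)) = 9.388 - j18.11 V
  V3 = 110·(cos(60.4°) + j·sin(60.4°)) = 54.33 + j95.64 V
  V4 = 28.1·(cos(0.0°) + j·sin(0.0°)) = 28.1 V
Step 2 — Sum components: V_total = 166.5 + j103 V.
Step 3 — Convert to polar: |V_total| = 195.8 V, ∠V_total = 31.7°.

V_total = 195.8∠31.7° V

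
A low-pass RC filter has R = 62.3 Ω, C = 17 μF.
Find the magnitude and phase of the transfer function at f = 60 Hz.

Step 1 — Angular frequency: ω = 2π·60 = 377 rad/s.
Step 2 — Transfer function: H(jω) = 1/(1 + jωRC).
Step 3 — Denominator: 1 + jωRC = 1 + j·377·62.3·1.7e-05 = 1 + j0.3993.
Step 4 — H = 0.8625 - j0.3444.
Step 5 — Magnitude: |H| = 0.9287 (-0.6 dB); phase: φ = -21.8°.

|H| = 0.9287 (-0.6 dB), φ = -21.8°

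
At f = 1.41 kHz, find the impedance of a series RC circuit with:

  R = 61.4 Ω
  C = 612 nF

Step 1 — Angular frequency: ω = 2π·f = 2π·1410 = 8859 rad/s.
Step 2 — Component impedances:
  R: Z = R = 61.4 Ω
  C: Z = 1/(jωC) = -j/(ω·C) = 0 - j184.4 Ω
Step 3 — Series combination: Z_total = R + C = 61.4 - j184.4 Ω = 194.4∠-71.6° Ω.

Z = 61.4 - j184.4 Ω = 194.4∠-71.6° Ω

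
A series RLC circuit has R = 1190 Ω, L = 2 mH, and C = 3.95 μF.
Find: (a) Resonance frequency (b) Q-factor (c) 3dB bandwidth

Step 1 — Resonance: ω₀ = 1/√(LC) = 1/√(0.002·3.95e-06) = 1.125e+04 rad/s.
Step 2 — f₀ = ω₀/(2π) = 1791 Hz.
Step 3 — Series Q: Q = ω₀L/R = 1.125e+04·0.002/1190 = 0.01891.
Step 4 — Bandwidth: Δω = ω₀/Q = 5.95e+05 rad/s; BW = Δω/(2π) = 9.47e+04 Hz.

(a) f₀ = 1791 Hz  (b) Q = 0.01891  (c) BW = 9.47e+04 Hz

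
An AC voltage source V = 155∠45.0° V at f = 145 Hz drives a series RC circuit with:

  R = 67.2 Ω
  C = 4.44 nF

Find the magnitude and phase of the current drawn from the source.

Step 1 — Angular frequency: ω = 2π·f = 2π·145 = 911.1 rad/s.
Step 2 — Component impedances:
  R: Z = R = 67.2 Ω
  C: Z = 1/(jωC) = -j/(ω·C) = 0 - j2.472e+05 Ω
Step 3 — Series combination: Z_total = R + C = 67.2 - j2.472e+05 Ω = 2.472e+05∠-90.0° Ω.
Step 4 — Source phasor: V = 155∠45.0° V = 109.6 + j109.6 V.
Step 5 — Ohm's law: I = V / Z_total = (109.6 + j109.6) / (67.2 - j2.472e+05) = -0.0004432 + j0.0004435 A.
Step 6 — Convert to polar: |I| = 0.000627 A, ∠I = 135.0°.

I = 0.000627∠135.0° A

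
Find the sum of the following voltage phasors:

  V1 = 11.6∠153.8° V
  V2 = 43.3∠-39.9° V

Step 1 — Convert each phasor to rectangular form:
  V1 = 11.6·(cos(153.8°) + j·sin(153.8°)) = -10.41 + j5.121 V
  V2 = 43.3·(cos(-39.9°) + j·sin(-39.9°)) = 33.22 - j27.77 V
Step 2 — Sum components: V_total = 22.81 - j22.65 V.
Step 3 — Convert to polar: |V_total| = 32.15 V, ∠V_total = -44.8°.

V_total = 32.15∠-44.8° V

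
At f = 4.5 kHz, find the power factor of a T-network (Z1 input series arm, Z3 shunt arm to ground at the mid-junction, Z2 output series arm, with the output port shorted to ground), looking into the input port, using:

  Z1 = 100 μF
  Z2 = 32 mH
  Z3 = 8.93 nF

Step 1 — Angular frequency: ω = 2π·f = 2π·4500 = 2.827e+04 rad/s.
Step 2 — Component impedances:
  Z1: Z = 1/(jωC) = -j/(ω·C) = 0 - j0.3537 Ω
  Z2: Z = jωL = j·2.827e+04·0.032 = 0 + j904.8 Ω
  Z3: Z = 1/(jωC) = -j/(ω·C) = 0 - j3961 Ω
Step 3 — With the output port shorted to ground, the output series arm Z2 runs from the junction to ground; the shunt arm Z3 also runs from the junction to ground. They appear in parallel: Z3 || Z2 = 0 + j1173 Ω.
Step 4 — Series with input arm Z1: Z_in = Z1 + (Z3 || Z2) = 0 + j1172 Ω = 1172∠90.0° Ω.
Step 5 — Power factor: PF = cos(φ) = Re(Z)/|Z| = 0/1172 = 0.
Step 6 — Type: Im(Z) = 1172 ⇒ lagging (phase φ = 90.0°).

PF = 0 (lagging, φ = 90.0°)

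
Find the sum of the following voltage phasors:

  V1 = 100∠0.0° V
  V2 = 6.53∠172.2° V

Step 1 — Convert each phasor to rectangular form:
  V1 = 100·(cos(0.0°) + j·sin(0.0°)) = 100 V
  V2 = 6.53·(cos(172.2°) + j·sin(172.2°)) = -6.47 + j0.8862 V
Step 2 — Sum components: V_total = 93.53 + j0.8862 V.
Step 3 — Convert to polar: |V_total| = 93.53 V, ∠V_total = 0.5°.

V_total = 93.53∠0.5° V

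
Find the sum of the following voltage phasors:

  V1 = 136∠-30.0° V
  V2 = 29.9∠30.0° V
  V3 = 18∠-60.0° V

Step 1 — Convert each phasor to rectangular form:
  V1 = 136·(cos(-30.0°) + j·sin(-30.0°)) = 117.8 - j68 V
  V2 = 29.9·(cos(30.0°) + j·sin(30.0°)) = 25.89 + j14.95 V
  V3 = 18·(cos(-60.0°) + j·sin(-60.0°)) = 9 - j15.59 V
Step 2 — Sum components: V_total = 152.7 - j68.64 V.
Step 3 — Convert to polar: |V_total| = 167.4 V, ∠V_total = -24.2°.

V_total = 167.4∠-24.2° V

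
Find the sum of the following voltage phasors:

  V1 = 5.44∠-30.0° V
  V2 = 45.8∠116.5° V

Step 1 — Convert each phasor to rectangular form:
  V1 = 5.44·(cos(-30.0°) + j·sin(-30.0°)) = 4.711 - j2.72 V
  V2 = 45.8·(cos(116.5°) + j·sin(116.5°)) = -20.44 + j40.99 V
Step 2 — Sum components: V_total = -15.72 + j38.27 V.
Step 3 — Convert to polar: |V_total| = 41.37 V, ∠V_total = 112.3°.

V_total = 41.37∠112.3° V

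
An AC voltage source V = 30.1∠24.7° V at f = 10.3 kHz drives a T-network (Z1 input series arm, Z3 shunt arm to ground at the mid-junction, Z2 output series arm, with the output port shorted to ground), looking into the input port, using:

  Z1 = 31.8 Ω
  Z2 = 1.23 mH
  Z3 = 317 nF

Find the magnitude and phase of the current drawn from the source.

Step 1 — Angular frequency: ω = 2π·f = 2π·1.03e+04 = 6.472e+04 rad/s.
Step 2 — Component impedances:
  Z1: Z = R = 31.8 Ω
  Z2: Z = jωL = j·6.472e+04·0.00123 = 0 + j79.6 Ω
  Z3: Z = 1/(jωC) = -j/(ω·C) = 0 - j48.74 Ω
Step 3 — With the output port shorted to ground, the output series arm Z2 runs from the junction to ground; the shunt arm Z3 also runs from the junction to ground. They appear in parallel: Z3 || Z2 = 0 - j125.7 Ω.
Step 4 — Series with input arm Z1: Z_in = Z1 + (Z3 || Z2) = 31.8 - j125.7 Ω = 129.7∠-75.8° Ω.
Step 5 — Source phasor: V = 30.1∠24.7° V = 27.35 + j12.58 V.
Step 6 — Ohm's law: I = V / Z_total = (27.35 + j12.58) / (31.8 - j125.7) = -0.04232 + j0.2282 A.
Step 7 — Convert to polar: |I| = 0.2321 A, ∠I = 100.5°.

I = 0.2321∠100.5° A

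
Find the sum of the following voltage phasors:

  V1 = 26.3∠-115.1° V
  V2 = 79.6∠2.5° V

Step 1 — Convert each phasor to rectangular form:
  V1 = 26.3·(cos(-115.1°) + j·sin(-115.1°)) = -11.16 - j23.82 V
  V2 = 79.6·(cos(2.5°) + j·sin(2.5°)) = 79.52 + j3.472 V
Step 2 — Sum components: V_total = 68.37 - j20.34 V.
Step 3 — Convert to polar: |V_total| = 71.33 V, ∠V_total = -16.6°.

V_total = 71.33∠-16.6° V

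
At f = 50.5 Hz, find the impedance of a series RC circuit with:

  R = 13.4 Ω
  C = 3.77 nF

Step 1 — Angular frequency: ω = 2π·f = 2π·50.5 = 317.3 rad/s.
Step 2 — Component impedances:
  R: Z = R = 13.4 Ω
  C: Z = 1/(jωC) = -j/(ω·C) = 0 - j8.36e+05 Ω
Step 3 — Series combination: Z_total = R + C = 13.4 - j8.36e+05 Ω = 8.36e+05∠-90.0° Ω.

Z = 13.4 - j8.36e+05 Ω = 8.36e+05∠-90.0° Ω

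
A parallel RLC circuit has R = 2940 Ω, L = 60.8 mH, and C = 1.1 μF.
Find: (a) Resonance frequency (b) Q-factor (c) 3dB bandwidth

Step 1 — Resonance: ω₀ = 1/√(LC) = 1/√(0.0608·1.1e-06) = 3867 rad/s.
Step 2 — f₀ = ω₀/(2π) = 615.4 Hz.
Step 3 — Parallel Q: Q = R/(ω₀L) = 2940/(3867·0.0608) = 12.51.
Step 4 — Bandwidth: Δω = ω₀/Q = 309.2 rad/s; BW = Δω/(2π) = 49.21 Hz.

(a) f₀ = 615.4 Hz  (b) Q = 12.51  (c) BW = 49.21 Hz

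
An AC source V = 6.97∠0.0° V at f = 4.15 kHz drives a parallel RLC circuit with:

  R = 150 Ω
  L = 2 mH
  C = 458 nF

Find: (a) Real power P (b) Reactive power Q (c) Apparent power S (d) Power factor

Step 1 — Angular frequency: ω = 2π·f = 2π·4150 = 2.608e+04 rad/s.
Step 2 — Component impedances:
  R: Z = R = 150 Ω
  L: Z = jωL = j·2.608e+04·0.002 = 0 + j52.15 Ω
  C: Z = 1/(jωC) = -j/(ω·C) = 0 - j83.73 Ω
Step 3 — Parallel combination: 1/Z_total = 1/R + 1/L + 1/C; Z_total = 68.9 + j74.75 Ω = 101.7∠47.3° Ω.
Step 4 — Source phasor: V = 6.97∠0.0° V = 6.97 V.
Step 5 — Current: I = V / Z = 0.04647 - j0.05041 A = 0.06856∠-47.3° A.
Step 6 — Complex power: S = V·I* = 0.3239 + j0.3514 VA.
Step 7 — Real power: P = Re(S) = 0.3239 W.
Step 8 — Reactive power: Q = Im(S) = 0.3514 VAR.
Step 9 — Apparent power: |S| = 0.4779 VA.
Step 10 — Power factor: PF = P/|S| = 0.6777 (lagging).

(a) P = 0.3239 W  (b) Q = 0.3514 VAR  (c) S = 0.4779 VA  (d) PF = 0.6777 (lagging)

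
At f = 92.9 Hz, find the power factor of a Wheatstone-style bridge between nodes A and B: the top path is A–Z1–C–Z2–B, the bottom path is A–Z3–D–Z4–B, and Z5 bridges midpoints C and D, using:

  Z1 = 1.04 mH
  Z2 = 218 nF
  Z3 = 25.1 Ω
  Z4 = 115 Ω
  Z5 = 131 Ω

Step 1 — Angular frequency: ω = 2π·f = 2π·92.9 = 583.7 rad/s.
Step 2 — Component impedances:
  Z1: Z = jωL = j·583.7·0.00104 = 0 + j0.6071 Ω
  Z2: Z = 1/(jωC) = -j/(ω·C) = 0 - j7859 Ω
  Z3: Z = R = 25.1 Ω
  Z4: Z = R = 115 Ω
  Z5: Z = R = 131 Ω
Step 3 — Bridge requires nodal analysis (the Z5 bridge couples midpoints C and D, so the two paths cannot be reduced to a simple series/parallel combination). Setting node B to ground and injecting 1 A at node A, the 3-node admittance system at A, C, D solves to V_A = Z_AB = 136 - j2.339 Ω = 136∠-1.0° Ω.
Step 4 — Power factor: PF = cos(φ) = Re(Z)/|Z| = 136.02/136.04 = 0.9999.
Step 5 — Type: Im(Z) = -2.339 ⇒ leading (phase φ = -1.0°).

PF = 0.9999 (leading, φ = -1.0°)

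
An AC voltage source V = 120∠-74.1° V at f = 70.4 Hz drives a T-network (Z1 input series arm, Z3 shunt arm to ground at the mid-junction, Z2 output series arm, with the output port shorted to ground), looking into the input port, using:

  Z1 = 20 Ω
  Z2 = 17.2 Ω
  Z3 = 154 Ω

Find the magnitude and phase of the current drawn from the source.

Step 1 — Angular frequency: ω = 2π·f = 2π·70.4 = 442.3 rad/s.
Step 2 — Component impedances:
  Z1: Z = R = 20 Ω
  Z2: Z = R = 17.2 Ω
  Z3: Z = R = 154 Ω
Step 3 — With the output port shorted to ground, the output series arm Z2 runs from the junction to ground; the shunt arm Z3 also runs from the junction to ground. They appear in parallel: Z3 || Z2 = 15.47 Ω.
Step 4 — Series with input arm Z1: Z_in = Z1 + (Z3 || Z2) = 35.47 Ω = 35.47∠0.0° Ω.
Step 5 — Source phasor: V = 120∠-74.1° V = 32.88 - j115.4 V.
Step 6 — Ohm's law: I = V / Z_total = (32.88 - j115.4) / (35.47) = 0.9268 - j3.254 A.
Step 7 — Convert to polar: |I| = 3.383 A, ∠I = -74.1°.

I = 3.383∠-74.1° A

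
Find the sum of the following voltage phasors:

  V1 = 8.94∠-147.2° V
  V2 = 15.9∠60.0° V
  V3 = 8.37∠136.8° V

Step 1 — Convert each phasor to rectangular form:
  V1 = 8.94·(cos(-147.2°) + j·sin(-147.2°)) = -7.515 - j4.843 V
  V2 = 15.9·(cos(60.0°) + j·sin(60.0°)) = 7.95 + j13.77 V
  V3 = 8.37·(cos(136.8°) + j·sin(136.8°)) = -6.101 + j5.73 V
Step 2 — Sum components: V_total = -5.666 + j14.66 V.
Step 3 — Convert to polar: |V_total| = 15.71 V, ∠V_total = 111.1°.

V_total = 15.71∠111.1° V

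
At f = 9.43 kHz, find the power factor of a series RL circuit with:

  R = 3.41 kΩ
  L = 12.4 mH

Step 1 — Angular frequency: ω = 2π·f = 2π·9430 = 5.925e+04 rad/s.
Step 2 — Component impedances:
  R: Z = R = 3410 Ω
  L: Z = jωL = j·5.925e+04·0.0124 = 0 + j734.7 Ω
Step 3 — Series combination: Z_total = R + L = 3410 + j734.7 Ω = 3488∠12.2° Ω.
Step 4 — Power factor: PF = cos(φ) = Re(Z)/|Z| = 3410/3488 = 0.9776.
Step 5 — Type: Im(Z) = 734.7 ⇒ lagging (phase φ = 12.2°).

PF = 0.9776 (lagging, φ = 12.2°)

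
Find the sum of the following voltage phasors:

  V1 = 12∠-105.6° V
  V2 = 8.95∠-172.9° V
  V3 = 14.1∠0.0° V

Step 1 — Convert each phasor to rectangular form:
  V1 = 12·(cos(-105.6°) + j·sin(-105.6°)) = -3.227 - j11.56 V
  V2 = 8.95·(cos(-172.9°) + j·sin(-172.9°)) = -8.881 - j1.106 V
  V3 = 14.1·(cos(0.0°) + j·sin(0.0°)) = 14.1 V
Step 2 — Sum components: V_total = 1.992 - j12.66 V.
Step 3 — Convert to polar: |V_total| = 12.82 V, ∠V_total = -81.1°.

V_total = 12.82∠-81.1° V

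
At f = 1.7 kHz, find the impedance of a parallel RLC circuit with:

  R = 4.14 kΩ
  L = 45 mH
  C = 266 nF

Step 1 — Angular frequency: ω = 2π·f = 2π·1700 = 1.068e+04 rad/s.
Step 2 — Component impedances:
  R: Z = R = 4140 Ω
  L: Z = jωL = j·1.068e+04·0.045 = 0 + j480.7 Ω
  C: Z = 1/(jωC) = -j/(ω·C) = 0 - j352 Ω
Step 3 — Parallel combination: 1/Z_total = 1/R + 1/L + 1/C; Z_total = 379.1 - j1194 Ω = 1253∠-72.4° Ω.

Z = 379.1 - j1194 Ω = 1253∠-72.4° Ω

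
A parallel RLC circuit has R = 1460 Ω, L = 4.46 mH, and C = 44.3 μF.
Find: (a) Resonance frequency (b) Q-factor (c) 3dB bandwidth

Step 1 — Resonance: ω₀ = 1/√(LC) = 1/√(0.00446·4.43e-05) = 2250 rad/s.
Step 2 — f₀ = ω₀/(2π) = 358.1 Hz.
Step 3 — Parallel Q: Q = R/(ω₀L) = 1460/(2250·0.00446) = 145.5.
Step 4 — Bandwidth: Δω = ω₀/Q = 15.46 rad/s; BW = Δω/(2π) = 2.461 Hz.

(a) f₀ = 358.1 Hz  (b) Q = 145.5  (c) BW = 2.461 Hz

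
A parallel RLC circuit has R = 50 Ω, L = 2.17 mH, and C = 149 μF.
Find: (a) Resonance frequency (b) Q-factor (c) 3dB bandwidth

Step 1 — Resonance: ω₀ = 1/√(LC) = 1/√(0.00217·0.000149) = 1759 rad/s.
Step 2 — f₀ = ω₀/(2π) = 279.9 Hz.
Step 3 — Parallel Q: Q = R/(ω₀L) = 50/(1759·0.00217) = 13.1.
Step 4 — Bandwidth: Δω = ω₀/Q = 134.2 rad/s; BW = Δω/(2π) = 21.36 Hz.

(a) f₀ = 279.9 Hz  (b) Q = 13.1  (c) BW = 21.36 Hz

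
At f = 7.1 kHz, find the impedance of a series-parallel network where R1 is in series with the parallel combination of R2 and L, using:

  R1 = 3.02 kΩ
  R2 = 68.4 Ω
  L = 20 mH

Step 1 — Angular frequency: ω = 2π·f = 2π·7100 = 4.461e+04 rad/s.
Step 2 — Component impedances:
  R1: Z = R = 3020 Ω
  R2: Z = R = 68.4 Ω
  L: Z = jωL = j·4.461e+04·0.02 = 0 + j892.2 Ω
Step 3 — Parallel branch: R2 || L = 1/(1/R2 + 1/L) = 68 + j5.213 Ω.
Step 4 — Series with R1: Z_total = R1 + (R2 || L) = 3088 + j5.213 Ω = 3088∠0.1° Ω.

Z = 3088 + j5.213 Ω = 3088∠0.1° Ω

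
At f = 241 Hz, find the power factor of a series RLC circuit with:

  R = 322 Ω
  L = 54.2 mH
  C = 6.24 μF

Step 1 — Angular frequency: ω = 2π·f = 2π·241 = 1514 rad/s.
Step 2 — Component impedances:
  R: Z = R = 322 Ω
  L: Z = jωL = j·1514·0.0542 = 0 + j82.07 Ω
  C: Z = 1/(jωC) = -j/(ω·C) = 0 - j105.8 Ω
Step 3 — Series combination: Z_total = R + L + C = 322 - j23.76 Ω = 322.9∠-4.2° Ω.
Step 4 — Power factor: PF = cos(φ) = Re(Z)/|Z| = 322/322.88 = 0.9973.
Step 5 — Type: Im(Z) = -23.76 ⇒ leading (phase φ = -4.2°).

PF = 0.9973 (leading, φ = -4.2°)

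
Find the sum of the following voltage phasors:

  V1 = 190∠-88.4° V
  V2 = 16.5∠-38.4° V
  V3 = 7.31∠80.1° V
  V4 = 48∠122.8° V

Step 1 — Convert each phasor to rectangular form:
  V1 = 190·(cos(-88.4°) + j·sin(-88.4°)) = 5.305 - j189.9 V
  V2 = 16.5·(cos(-38.4°) + j·sin(-38.4°)) = 12.93 - j10.25 V
  V3 = 7.31·(cos(80.1°) + j·sin(80.1°)) = 1.257 + j7.201 V
  V4 = 48·(cos(122.8°) + j·sin(122.8°)) = -26 + j40.35 V
Step 2 — Sum components: V_total = -6.509 - j152.6 V.
Step 3 — Convert to polar: |V_total| = 152.8 V, ∠V_total = -92.4°.

V_total = 152.8∠-92.4° V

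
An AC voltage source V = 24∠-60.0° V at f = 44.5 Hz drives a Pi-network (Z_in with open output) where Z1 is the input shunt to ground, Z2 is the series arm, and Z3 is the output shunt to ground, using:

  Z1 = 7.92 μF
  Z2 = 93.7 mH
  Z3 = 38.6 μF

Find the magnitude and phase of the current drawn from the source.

Step 1 — Angular frequency: ω = 2π·f = 2π·44.5 = 279.6 rad/s.
Step 2 — Component impedances:
  Z1: Z = 1/(jωC) = -j/(ω·C) = 0 - j451.6 Ω
  Z2: Z = jωL = j·279.6·0.0937 = 0 + j26.2 Ω
  Z3: Z = 1/(jωC) = -j/(ω·C) = 0 - j92.66 Ω
Step 3 — With open output, the series arm Z2 and the output shunt Z3 appear in series to ground: Z2 + Z3 = 0 - j66.46 Ω.
Step 4 — Parallel with input shunt Z1: Z_in = Z1 || (Z2 + Z3) = 0 - j57.93 Ω = 57.93∠-90.0° Ω.
Step 5 — Source phasor: V = 24∠-60.0° V = 12 - j20.78 V.
Step 6 — Ohm's law: I = V / Z_total = (12 - j20.78) / (0 - j57.93) = 0.3588 + j0.2071 A.
Step 7 — Convert to polar: |I| = 0.4143 A, ∠I = 30.0°.

I = 0.4143∠30.0° A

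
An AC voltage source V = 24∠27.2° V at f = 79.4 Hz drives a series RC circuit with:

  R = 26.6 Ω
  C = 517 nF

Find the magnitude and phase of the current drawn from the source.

Step 1 — Angular frequency: ω = 2π·f = 2π·79.4 = 498.9 rad/s.
Step 2 — Component impedances:
  R: Z = R = 26.6 Ω
  C: Z = 1/(jωC) = -j/(ω·C) = 0 - j3877 Ω
Step 3 — Series combination: Z_total = R + C = 26.6 - j3877 Ω = 3877∠-89.6° Ω.
Step 4 — Source phasor: V = 24∠27.2° V = 21.35 + j10.97 V.
Step 5 — Ohm's law: I = V / Z_total = (21.35 + j10.97) / (26.6 - j3877) = -0.002792 + j0.005525 A.
Step 6 — Convert to polar: |I| = 0.00619 A, ∠I = 116.8°.

I = 0.00619∠116.8° A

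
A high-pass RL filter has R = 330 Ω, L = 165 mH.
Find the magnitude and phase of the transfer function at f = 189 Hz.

Step 1 — Angular frequency: ω = 2π·189 = 1188 rad/s.
Step 2 — Transfer function: H(jω) = jωL/(R + jωL).
Step 3 — Numerator jωL = j·195.9; denominator R + jωL = 330 + j195.9.
Step 4 — H = 0.2607 + j0.439.
Step 5 — Magnitude: |H| = 0.5105 (-5.8 dB); phase: φ = 59.3°.

|H| = 0.5105 (-5.8 dB), φ = 59.3°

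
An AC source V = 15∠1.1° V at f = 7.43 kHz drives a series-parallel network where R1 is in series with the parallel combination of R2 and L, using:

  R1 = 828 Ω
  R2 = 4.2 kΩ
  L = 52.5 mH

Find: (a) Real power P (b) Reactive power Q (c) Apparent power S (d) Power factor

Step 1 — Angular frequency: ω = 2π·f = 2π·7430 = 4.668e+04 rad/s.
Step 2 — Component impedances:
  R1: Z = R = 828 Ω
  R2: Z = R = 4200 Ω
  L: Z = jωL = j·4.668e+04·0.0525 = 0 + j2451 Ω
Step 3 — Parallel branch: R2 || L = 1/(1/R2 + 1/L) = 1067 + j1828 Ω.
Step 4 — Series with R1: Z_total = R1 + (R2 || L) = 1895 + j1828 Ω = 2633∠44.0° Ω.
Step 5 — Source phasor: V = 15∠1.1° V = 15 + j0.288 V.
Step 6 — Current: I = V / Z = 0.004175 - j0.003876 A = 0.005697∠-42.9° A.
Step 7 — Complex power: S = V·I* = 0.06149 + j0.05933 VA.
Step 8 — Real power: P = Re(S) = 0.06149 W.
Step 9 — Reactive power: Q = Im(S) = 0.05933 VAR.
Step 10 — Apparent power: |S| = 0.08545 VA.
Step 11 — Power factor: PF = P/|S| = 0.7196 (lagging).

(a) P = 0.06149 W  (b) Q = 0.05933 VAR  (c) S = 0.08545 VA  (d) PF = 0.7196 (lagging)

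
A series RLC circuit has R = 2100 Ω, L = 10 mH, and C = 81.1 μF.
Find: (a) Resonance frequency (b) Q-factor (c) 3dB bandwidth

Step 1 — Resonance condition Im(Z)=0 gives ω₀ = 1/√(LC).
Step 2 — ω₀ = 1/√(0.01·8.11e-05) = 1110 rad/s.
Step 3 — f₀ = ω₀/(2π) = 176.7 Hz.
Step 4 — Series Q: Q = ω₀L/R = 1110·0.01/2100 = 0.005288.
Step 5 — 3dB bandwidth: Δω = ω₀/Q = 2.1e+05 rad/s; BW = Δω/(2π) = 3.342e+04 Hz.

(a) f₀ = 176.7 Hz  (b) Q = 0.005288  (c) BW = 3.342e+04 Hz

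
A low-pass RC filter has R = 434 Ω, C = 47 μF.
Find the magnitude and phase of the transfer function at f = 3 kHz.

Step 1 — Angular frequency: ω = 2π·3000 = 1.885e+04 rad/s.
Step 2 — Transfer function: H(jω) = 1/(1 + jωRC).
Step 3 — Denominator: 1 + jωRC = 1 + j·1.885e+04·434·4.7e-05 = 1 + j384.5.
Step 4 — H = 6.764e-06 - j0.002601.
Step 5 — Magnitude: |H| = 0.002601 (-51.7 dB); phase: φ = -89.9°.

|H| = 0.002601 (-51.7 dB), φ = -89.9°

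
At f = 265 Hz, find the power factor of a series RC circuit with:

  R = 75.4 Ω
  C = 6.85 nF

Step 1 — Angular frequency: ω = 2π·f = 2π·265 = 1665 rad/s.
Step 2 — Component impedances:
  R: Z = R = 75.4 Ω
  C: Z = 1/(jωC) = -j/(ω·C) = 0 - j8.768e+04 Ω
Step 3 — Series combination: Z_total = R + C = 75.4 - j8.768e+04 Ω = 8.768e+04∠-90.0° Ω.
Step 4 — Power factor: PF = cos(φ) = Re(Z)/|Z| = 75.4/87677 = 0.00086.
Step 5 — Type: Im(Z) = -8.768e+04 ⇒ leading (phase φ = -90.0°).

PF = 0.00086 (leading, φ = -90.0°)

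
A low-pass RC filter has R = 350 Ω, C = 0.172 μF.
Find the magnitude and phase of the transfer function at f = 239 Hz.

Step 1 — Angular frequency: ω = 2π·239 = 1502 rad/s.
Step 2 — Transfer function: H(jω) = 1/(1 + jωRC).
Step 3 — Denominator: 1 + jωRC = 1 + j·1502·350·1.72e-07 = 1 + j0.0904.
Step 4 — H = 0.9919 - j0.08967.
Step 5 — Magnitude: |H| = 0.9959 (-0.0 dB); phase: φ = -5.2°.

|H| = 0.9959 (-0.0 dB), φ = -5.2°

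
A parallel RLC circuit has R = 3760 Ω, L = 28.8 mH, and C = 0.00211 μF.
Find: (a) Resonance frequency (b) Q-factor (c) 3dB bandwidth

Step 1 — Resonance: ω₀ = 1/√(LC) = 1/√(0.0288·2.11e-09) = 1.283e+05 rad/s.
Step 2 — f₀ = ω₀/(2π) = 2.042e+04 Hz.
Step 3 — Parallel Q: Q = R/(ω₀L) = 3760/(1.283e+05·0.0288) = 1.018.
Step 4 — Bandwidth: Δω = ω₀/Q = 1.26e+05 rad/s; BW = Δω/(2π) = 2.006e+04 Hz.

(a) f₀ = 2.042e+04 Hz  (b) Q = 1.018  (c) BW = 2.006e+04 Hz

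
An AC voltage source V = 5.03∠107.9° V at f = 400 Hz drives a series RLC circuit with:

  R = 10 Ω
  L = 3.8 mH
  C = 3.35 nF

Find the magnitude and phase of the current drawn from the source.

Step 1 — Angular frequency: ω = 2π·f = 2π·400 = 2513 rad/s.
Step 2 — Component impedances:
  R: Z = R = 10 Ω
  L: Z = jωL = j·2513·0.0038 = 0 + j9.55 Ω
  C: Z = 1/(jωC) = -j/(ω·C) = 0 - j1.188e+05 Ω
Step 3 — Series combination: Z_total = R + L + C = 10 - j1.188e+05 Ω = 1.188e+05∠-90.0° Ω.
Step 4 — Source phasor: V = 5.03∠107.9° V = -1.546 + j4.787 V.
Step 5 — Ohm's law: I = V / Z_total = (-1.546 + j4.787) / (10 - j1.188e+05) = -4.03e-05 - j1.301e-05 A.
Step 6 — Convert to polar: |I| = 4.235e-05 A, ∠I = -162.1°.

I = 4.235e-05∠-162.1° A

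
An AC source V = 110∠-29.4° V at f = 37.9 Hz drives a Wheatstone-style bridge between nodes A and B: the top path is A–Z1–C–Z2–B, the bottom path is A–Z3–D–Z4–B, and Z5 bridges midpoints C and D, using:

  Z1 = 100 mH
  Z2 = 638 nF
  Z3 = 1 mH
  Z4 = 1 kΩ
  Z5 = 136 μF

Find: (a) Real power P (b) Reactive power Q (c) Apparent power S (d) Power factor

Step 1 — Angular frequency: ω = 2π·f = 2π·37.9 = 238.1 rad/s.
Step 2 — Component impedances:
  Z1: Z = jωL = j·238.1·0.1 = 0 + j23.81 Ω
  Z2: Z = 1/(jωC) = -j/(ω·C) = 0 - j6582 Ω
  Z3: Z = jωL = j·238.1·0.001 = 0 + j0.2381 Ω
  Z4: Z = R = 1000 Ω
  Z5: Z = 1/(jωC) = -j/(ω·C) = 0 - j30.88 Ω
Step 3 — Bridge requires nodal analysis (the Z5 bridge couples midpoints C and D, so the two paths cannot be reduced to a simple series/parallel combination). Setting node B to ground and injecting 1 A at node A, the 3-node admittance system at A, C, D solves to V_A = Z_AB = 977 - j150.7 Ω = 988.6∠-8.8° Ω.
Step 4 — Source phasor: V = 110∠-29.4° V = 95.83 - j54 V.
Step 5 — Current: I = V / Z = 0.1041 - j0.03921 A = 0.1113∠-20.6° A.
Step 6 — Complex power: S = V·I* = 12.1 - j1.866 VA.
Step 7 — Real power: P = Re(S) = 12.1 W.
Step 8 — Reactive power: Q = Im(S) = -1.866 VAR.
Step 9 — Apparent power: |S| = 12.24 VA.
Step 10 — Power factor: PF = P/|S| = 0.9883 (leading).

(a) P = 12.1 W  (b) Q = -1.866 VAR  (c) S = 12.24 VA  (d) PF = 0.9883 (leading)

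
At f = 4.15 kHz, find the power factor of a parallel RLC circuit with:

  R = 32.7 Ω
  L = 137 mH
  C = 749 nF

Step 1 — Angular frequency: ω = 2π·f = 2π·4150 = 2.608e+04 rad/s.
Step 2 — Component impedances:
  R: Z = R = 32.7 Ω
  L: Z = jωL = j·2.608e+04·0.137 = 0 + j3572 Ω
  C: Z = 1/(jωC) = -j/(ω·C) = 0 - j51.2 Ω
Step 3 — Parallel combination: 1/Z_total = 1/R + 1/L + 1/C; Z_total = 23.42 - j14.74 Ω = 27.67∠-32.2° Ω.
Step 4 — Power factor: PF = cos(φ) = Re(Z)/|Z| = 23.42/27.674 = 0.8463.
Step 5 — Type: Im(Z) = -14.74 ⇒ leading (phase φ = -32.2°).

PF = 0.8463 (leading, φ = -32.2°)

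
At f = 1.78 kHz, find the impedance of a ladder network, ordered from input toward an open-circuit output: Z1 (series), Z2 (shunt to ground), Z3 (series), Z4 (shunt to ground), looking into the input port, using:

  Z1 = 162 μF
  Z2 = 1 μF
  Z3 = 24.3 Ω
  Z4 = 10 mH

Step 1 — Angular frequency: ω = 2π·f = 2π·1780 = 1.118e+04 rad/s.
Step 2 — Component impedances:
  Z1: Z = 1/(jωC) = -j/(ω·C) = 0 - j0.5519 Ω
  Z2: Z = 1/(jωC) = -j/(ω·C) = 0 - j89.41 Ω
  Z3: Z = R = 24.3 Ω
  Z4: Z = jωL = j·1.118e+04·0.01 = 0 + j111.8 Ω
Step 3 — Ladder network (open output): work backward from the far end, alternating series and parallel combinations. Z_in = 177.7 - j253.9 Ω = 309.9∠-55.0° Ω.

Z = 177.7 - j253.9 Ω = 309.9∠-55.0° Ω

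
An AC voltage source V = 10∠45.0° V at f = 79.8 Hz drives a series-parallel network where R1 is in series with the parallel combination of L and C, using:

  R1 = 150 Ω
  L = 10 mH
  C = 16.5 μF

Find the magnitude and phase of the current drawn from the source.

Step 1 — Angular frequency: ω = 2π·f = 2π·79.8 = 501.4 rad/s.
Step 2 — Component impedances:
  R1: Z = R = 150 Ω
  L: Z = jωL = j·501.4·0.01 = 0 + j5.014 Ω
  C: Z = 1/(jωC) = -j/(ω·C) = 0 - j120.9 Ω
Step 3 — Parallel branch: L || C = 1/(1/L + 1/C) = 0 + j5.231 Ω.
Step 4 — Series with R1: Z_total = R1 + (L || C) = 150 + j5.231 Ω = 150.1∠2.0° Ω.
Step 5 — Source phasor: V = 10∠45.0° V = 7.071 + j7.071 V.
Step 6 — Ohm's law: I = V / Z_total = (7.071 + j7.071) / (150 + j5.231) = 0.04873 + j0.04544 A.
Step 7 — Convert to polar: |I| = 0.06663 A, ∠I = 43.0°.

I = 0.06663∠43.0° A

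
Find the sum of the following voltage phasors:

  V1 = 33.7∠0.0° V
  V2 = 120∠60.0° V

Step 1 — Convert each phasor to rectangular form:
  V1 = 33.7·(cos(0.0°) + j·sin(0.0°)) = 33.7 V
  V2 = 120·(cos(60.0°) + j·sin(60.0°)) = 60 + j103.9 V
Step 2 — Sum components: V_total = 93.7 + j103.9 V.
Step 3 — Convert to polar: |V_total| = 139.9 V, ∠V_total = 48.0°.

V_total = 139.9∠48.0° V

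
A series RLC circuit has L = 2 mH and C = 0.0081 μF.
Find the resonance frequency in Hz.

Step 1 — Resonance condition Im(Z)=0 gives ω₀ = 1/√(LC).
Step 2 — ω₀ = 1/√(0.002·8.1e-09) = 2.485e+05 rad/s.
Step 3 — f₀ = ω₀/(2π) = 3.954e+04 Hz.

f₀ = 3.954e+04 Hz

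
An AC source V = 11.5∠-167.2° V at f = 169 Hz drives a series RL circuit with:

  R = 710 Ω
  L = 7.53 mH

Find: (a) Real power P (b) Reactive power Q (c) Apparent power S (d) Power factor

Step 1 — Angular frequency: ω = 2π·f = 2π·169 = 1062 rad/s.
Step 2 — Component impedances:
  R: Z = R = 710 Ω
  L: Z = jωL = j·1062·0.00753 = 0 + j7.996 Ω
Step 3 — Series combination: Z_total = R + L = 710 + j7.996 Ω = 710∠0.6° Ω.
Step 4 — Source phasor: V = 11.5∠-167.2° V = -11.21 - j2.548 V.
Step 5 — Current: I = V / Z = -0.01583 - j0.00341 A = 0.0162∠-167.8° A.
Step 6 — Complex power: S = V·I* = 0.1862 + j0.002097 VA.
Step 7 — Real power: P = Re(S) = 0.1862 W.
Step 8 — Reactive power: Q = Im(S) = 0.002097 VAR.
Step 9 — Apparent power: |S| = 0.1863 VA.
Step 10 — Power factor: PF = P/|S| = 0.9999 (lagging).

(a) P = 0.1862 W  (b) Q = 0.002097 VAR  (c) S = 0.1863 VA  (d) PF = 0.9999 (lagging)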